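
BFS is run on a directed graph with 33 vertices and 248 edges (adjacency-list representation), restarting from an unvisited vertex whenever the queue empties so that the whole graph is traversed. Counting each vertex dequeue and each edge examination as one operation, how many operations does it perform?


A full BFS traversal dequeues each vertex exactly once and examines each directed edge exactly once.
V = 33 (vertex processing cost)
E = 248 (edge examination cost)
Total operations proportional to V + E = 33 + 248 = 281


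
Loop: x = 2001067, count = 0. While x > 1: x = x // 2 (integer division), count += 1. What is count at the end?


The variable x halves each step:
x = 2001067 -> 1000533 -> 500266 -> 250133 -> 125066 -> 62533 -> 31266 -> 15633 -> 7816 -> 3908 -> 1954 -> 977 -> 488 -> 244 -> 122 -> 61 -> 30 -> 15 -> 7 -> 3 -> 1
Number of halvings = floor(log2(2001067)) = 20


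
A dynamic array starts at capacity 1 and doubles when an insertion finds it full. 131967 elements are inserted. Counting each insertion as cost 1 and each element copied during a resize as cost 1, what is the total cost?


n = 131967
Insertion costs: 131967
Resizes copy 1, 2, 4, ... up to the largest power of 2 that is <= n-1 = 131966, i.e. 131072.
Copy costs = 1 + 2 + 4 + 8 + 16 + 32 + 64 + 128 + 256 + 512 + 1024 + 2048 + 4096 + 8192 + 16384 + 32768 + 65536 + 131072 = 262143
Total = 131967 + 262143 = 394110


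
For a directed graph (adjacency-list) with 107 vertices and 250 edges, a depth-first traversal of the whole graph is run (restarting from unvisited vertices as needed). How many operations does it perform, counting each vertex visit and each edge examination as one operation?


A full DFS traversal visits each vertex once and examines each edge once.
V = 107
E = 250
Sum = 107 + 250 = 357


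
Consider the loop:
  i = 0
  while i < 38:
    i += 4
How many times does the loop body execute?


Starting at i = 0, each iteration adds 4.
Iterations until i >= 38:
  Iteration 1: i = 0 -> i = 4
  Iteration 2: i = 4 -> i = 8
  Iteration 3: i = 8 -> i = 12
  Iteration 4: i = 12 -> i = 16
  Iteration 5: i = 16 -> i = 20
  Iteration 6: i = 20 -> i = 24
  Iteration 7: i = 24 -> i = 28
  Iteration 8: i = 28 -> i = 32
  ... continuing ...
Total iterations = ceil(38/4) = 10


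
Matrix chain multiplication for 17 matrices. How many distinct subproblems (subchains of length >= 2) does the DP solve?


Subproblems are indexed by (i, j) where i < j.
Number of such pairs = n*(n-1)/2
= 17 * 16 / 2
= 136


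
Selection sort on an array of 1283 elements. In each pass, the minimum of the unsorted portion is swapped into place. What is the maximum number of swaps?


Selection sort performs one swap per pass:
  Pass 1: find min in positions 0 to 1282, swap with position 0
  Pass 2: find min in positions 1 to 1282, swap with position 1
  Pass 3: find min in positions 2 to 1282, swap with position 2
  Pass 4: find min in positions 3 to 1282, swap with position 3
  Pass 5: find min in positions 4 to 1282, swap with position 4
  ... (1277 more passes)
Total passes (and swaps) = n - 1 = 1283 - 1 = 1282


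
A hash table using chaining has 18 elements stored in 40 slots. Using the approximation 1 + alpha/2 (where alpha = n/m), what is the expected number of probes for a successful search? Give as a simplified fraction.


Load factor alpha = n/m = 18/40
Expected probes = 1 + alpha/2 = 1 + 18/(2*40)
= 1 + 18/80
= 80/80 + 18/80
= 98/80
Simplify: 49/40


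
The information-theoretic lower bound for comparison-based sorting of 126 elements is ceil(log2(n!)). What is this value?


A binary decision tree of height h has at most 2^h leaves and needs at least n! of them, so h >= ceil(log2(n!)).
126! is far too large to multiply out, so use Stirling's series:
  ln(n!) ~ n ln n - n + (1/2) ln(2 pi n) + 1/(12n)  (error below 1/(360 n^3), negligible here)
  ln(126) = 4.8362819
  n ln n = 126 * 4.8362819 = 609.3715
  (1/2) ln(2 pi * 126) = (1/2) ln(791.6813) = 3.3371
  1/(12*126) = 0.0007
  ln(126!) ~ 609.3715 - 126 + 3.3371 + 0.0007 = 486.7093
Convert to base 2: log2(126!) = 486.7093 / ln 2 = 486.7093 / 0.69314718 = 702.1731
ceil(702.1731) = 703


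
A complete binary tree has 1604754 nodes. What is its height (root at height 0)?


In a complete binary tree, level k holds nodes 2^k .. 2^(k+1)-1 (1-indexed).
Height = floor(log2(n)) = floor(log2(1604754)) = 20
Check: 2^20 = 1048576 <= 1604754 < 2097152 = 2^21


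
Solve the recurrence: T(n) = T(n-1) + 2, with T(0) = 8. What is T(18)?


Unrolling the recurrence:
T(18) = T(17) + 2
       = T(16) + 2 + 2
       = T(15) + 2*3
       ...
       = T(0) + 2*18
       = 8 + 36 = 44


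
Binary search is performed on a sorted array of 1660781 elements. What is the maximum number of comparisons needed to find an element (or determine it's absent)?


Binary search halves the search space each comparison:
  Step 1: search space = 1660781 -> 830390
  Step 2: search space = 830390 -> 415195
  Step 3: search space = 415195 -> 207597
  Step 4: search space = 207597 -> 103798
  Step 5: search space = 103798 -> 51899
  Step 6: search space = 51899 -> 25949
  Step 7: search space = 25949 -> 12974
  Step 8: search space = 12974 -> 6487
  Step 9: search space = 6487 -> 3243
  Step 10: search space = 3243 -> 1621
  Step 11: search space = 1621 -> 810
  Step 12: search space = 810 -> 405
  Step 13: search space = 405 -> 202
  Step 14: search space = 202 -> 101
  Step 15: search space = 101 -> 50
  Step 16: search space = 50 -> 25
  Step 17: search space = 25 -> 12
  Step 18: search space = 12 -> 6
  Step 19: search space = 6 -> 3
  Step 20: search space = 3 -> 1
  Step 21: search space = 1 (final check)
Maximum comparisons = floor(log2(1660781)) + 1 = 20 + 1 = 21


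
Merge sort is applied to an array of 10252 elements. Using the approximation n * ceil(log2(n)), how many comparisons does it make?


Merge sort divides the array into halves recursively.
Number of levels = ceil(log2(10252)) = 14
At each level, approximately n = 10252 comparisons are needed for merging.
Total comparisons ~ n * ceil(log2(n)) = 10252 * 14 = 143528


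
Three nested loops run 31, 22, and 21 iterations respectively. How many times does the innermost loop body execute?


Loop 1 (outermost): 31 iterations
Loop 2 (middle): 22 iterations per outer
Loop 3 (innermost): 21 iterations per middle
Total = 31 * 22 * 21 = 14322


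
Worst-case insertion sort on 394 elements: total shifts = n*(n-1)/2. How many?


Sum of shifts = 1 + 2 + 3 + ... + 393
= 394 * 393 / 2
= 154842 / 2
= 77421


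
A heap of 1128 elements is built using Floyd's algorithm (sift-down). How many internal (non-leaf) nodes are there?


Leaf nodes occupy roughly half the array.
Sift-down is called for each internal node, starting from the last one.
Internal nodes = floor(n/2) = floor(1128/2) = 564


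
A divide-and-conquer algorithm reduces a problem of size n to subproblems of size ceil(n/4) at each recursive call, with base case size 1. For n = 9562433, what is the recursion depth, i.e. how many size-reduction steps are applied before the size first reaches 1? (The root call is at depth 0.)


Each step divides the size by 4 (rounding up); after k steps the size is ceil(n/4^k), which equals 1 exactly when 4^k >= n.
So the depth is the smallest k with 4^k >= 9562433, i.e. ceil(log_4(9562433)).
4^11 = 4194304 < 9562433 <= 16777216 = 4^12
Recursion depth = 12


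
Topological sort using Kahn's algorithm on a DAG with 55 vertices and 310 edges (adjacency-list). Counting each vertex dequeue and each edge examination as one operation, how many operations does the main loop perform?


Kahn's algorithm:
  1. Compute in-degrees: O(V + E)
  2. Process queue: each vertex dequeued once (O(V))
     each edge examined once (O(E))
Total = V + E = 55 + 310 = 365


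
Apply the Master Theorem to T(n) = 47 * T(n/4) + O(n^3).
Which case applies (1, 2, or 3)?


The Master Theorem: T(n) = a*T(n/b) + O(n^c)
  a = 47, b = 4, c = 3
log_b(a) = log_4(47) ~ 2.777
Compare b^c with a: 4^3 = 64 > 47, so c > log_b(a).
Since c > log_b(a), Case 3 applies.
T(n) = O(n^3)
Master Theorem case = 3


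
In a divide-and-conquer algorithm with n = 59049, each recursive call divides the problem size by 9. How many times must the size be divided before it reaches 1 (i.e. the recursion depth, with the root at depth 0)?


Number of divisions = log_9(59049)
Sizes: 59049 -> 6561 -> 729 -> 81 -> 9 -> 1 (5 divisions)
Recursion depth = 5


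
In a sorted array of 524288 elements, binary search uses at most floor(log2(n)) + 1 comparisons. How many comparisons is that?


Halving sequence: 524288 -> 262144 -> 131072 -> 65536 -> 32768 -> 16384 -> 8192 -> 4096 -> 2048 -> 1024 -> 512 -> 256 -> 128 -> 64 -> 32 -> 16 -> 8 -> 4 -> 2 -> 1
Number of halvings = 19
Max comparisons = 19 + 1 = 20


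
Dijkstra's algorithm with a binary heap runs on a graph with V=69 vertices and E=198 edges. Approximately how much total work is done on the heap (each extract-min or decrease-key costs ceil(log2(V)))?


Dijkstra with a binary heap: each vertex is extracted once, each edge may relax once.
Each heap operation costs O(log V).
V + E = 69 + 198 = 267
ceil(log2(69)) = 7 (since 2^6 = 64 < 69 <= 128 = 2^7)
Total heap work = (V+E) * ceil(log2(V)) = 267 * 7 = 1869


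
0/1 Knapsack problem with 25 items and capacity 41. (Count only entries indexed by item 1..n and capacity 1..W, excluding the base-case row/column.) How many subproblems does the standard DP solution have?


The DP table is indexed by (item, capacity).
Rows: 25 items
Columns: 41 capacity values (1 to W)
Total subproblems = 25 * 41 = 1025


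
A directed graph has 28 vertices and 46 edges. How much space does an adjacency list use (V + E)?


Adjacency list: one list head per vertex + one entry per edge
Vertex heads: 28
Edge entries: 46
Total = 28 + 46 = 74


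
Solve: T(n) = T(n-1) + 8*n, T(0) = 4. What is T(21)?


Expanding the recurrence:
T(21) = T(20) + 8*21
       = T(19) + 8*20 + 8*21
       ...
       = T(0) + 8*(1 + 2 + ... + 21)
       = 4 + 8 * 21*22/2
       = 4 + 8 * 231
       = 4 + 1848 = 1852


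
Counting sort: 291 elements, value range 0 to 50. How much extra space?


n = 291 (output array)
k = 51 (count array for 51 distinct values)
Extra space = 291 + 51 = 342


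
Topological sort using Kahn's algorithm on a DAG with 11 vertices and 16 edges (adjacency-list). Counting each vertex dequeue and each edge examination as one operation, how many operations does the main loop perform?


Kahn's algorithm:
  1. Compute in-degrees: O(V + E)
  2. Process queue: each vertex dequeued once (O(V))
     each edge examined once (O(E))
Total = V + E = 11 + 16 = 27


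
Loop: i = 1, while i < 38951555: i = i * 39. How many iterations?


i multiplies by 39 each step:
i = 1 -> 39 -> 1521 -> 59319 -> 2313441 -> 90224199 (stop)
Iterations = ceil(log_39(38951555)) = 5


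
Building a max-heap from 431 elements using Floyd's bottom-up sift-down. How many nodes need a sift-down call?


In a heap of 431 elements (0-indexed array):
  Last element index: 430
  Parent of last element: floor((430 - 1) / 2) = 214
  Internal nodes: indices 0 to 214
  Count = floor(431/2) = 215


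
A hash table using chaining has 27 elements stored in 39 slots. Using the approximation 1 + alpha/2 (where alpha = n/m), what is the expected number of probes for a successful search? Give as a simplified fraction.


Load factor alpha = n/m = 27/39
Expected probes = 1 + alpha/2 = 1 + 27/(2*39)
= 1 + 27/78
= 78/78 + 27/78
= 105/78
Simplify: 35/26


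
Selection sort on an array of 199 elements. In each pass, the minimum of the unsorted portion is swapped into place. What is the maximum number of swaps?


Selection sort performs one swap per pass:
  Pass 1: find min in positions 0 to 198, swap with position 0
  Pass 2: find min in positions 1 to 198, swap with position 1
  Pass 3: find min in positions 2 to 198, swap with position 2
  Pass 4: find min in positions 3 to 198, swap with position 3
  Pass 5: find min in positions 4 to 198, swap with position 4
  ... (193 more passes)
Total passes (and swaps) = n - 1 = 199 - 1 = 198


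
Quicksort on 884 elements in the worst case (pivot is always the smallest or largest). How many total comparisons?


In the worst case, each partition step picks the worst pivot:
  Partition 1: 883 comparisons (n-1 elements to compare)
  Partition 2: 882 comparisons
  Partition 3: 881 comparisons
  Partition 4: 880 comparisons
  Partition 5: 879 comparisons
  ...
  Last partition: 0 comparisons
Total = (n-1) + (n-2) + ... + 1 + 0 = n*(n-1)/2
= 884*883/2 = 390286


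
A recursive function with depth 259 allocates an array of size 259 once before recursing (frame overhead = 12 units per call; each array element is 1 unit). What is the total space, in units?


Array allocation: 259 units (allocated once)
Stack frames: 259 deep * 12 per frame = 3108 units
Total = 259 + 3108 = 3367


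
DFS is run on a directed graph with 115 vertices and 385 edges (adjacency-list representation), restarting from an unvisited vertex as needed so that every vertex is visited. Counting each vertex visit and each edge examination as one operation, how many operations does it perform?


A full DFS traversal processes each vertex exactly once (push/pop on stack).
Each directed edge is examined once.
V = 115, E = 385
V + E = 500


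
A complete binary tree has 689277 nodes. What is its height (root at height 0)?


In a complete binary tree, level k holds nodes 2^k .. 2^(k+1)-1 (1-indexed).
Height = floor(log2(n)) = floor(log2(689277)) = 19
Check: 2^19 = 524288 <= 689277 < 1048576 = 2^20


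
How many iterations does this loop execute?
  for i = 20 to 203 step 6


The loop variable i takes values starting at 20 and increments by 6 each iteration.
Sequence: i = 20, 26, 32, 38, 44, 50, 56, 62, 68, ...
The upper bound 203 is inclusive, so the count is floor((last - first) / step) + 1:
floor((203 - 20) / 6) + 1 = floor(183/6) + 1 = 30 + 1 = 31


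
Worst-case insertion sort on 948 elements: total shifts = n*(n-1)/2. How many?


Sum of shifts = 1 + 2 + 3 + ... + 947
= 948 * 947 / 2
= 897756 / 2
= 448878


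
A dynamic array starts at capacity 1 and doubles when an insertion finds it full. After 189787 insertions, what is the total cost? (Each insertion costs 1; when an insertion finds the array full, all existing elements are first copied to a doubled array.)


Insertion cost: 189787 (one per element)
Resizes occur just before inserting elements 2, 3, 5, 9, ...
Elements copied at each resize: 1 + 2 + 4 + 8 + 16 + 32 + 64 + 128 + 256 + 512 + 1024 + 2048 + 4096 + 8192 + 16384 + 32768 + 65536 + 131072
Sum of copies = 262143 (geometric series: 2^k - 1)
Total = 189787 + 262143 = 451930


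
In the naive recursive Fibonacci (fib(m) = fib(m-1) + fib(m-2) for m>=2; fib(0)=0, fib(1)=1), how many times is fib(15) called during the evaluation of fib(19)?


Let N(m) = number of times fib(m) is called while evaluating fib(19).
N(19) = 1 (the initial call).
N(18) = 1 (only fib(19) calls it).
For 1 <= m <= 17: fib(m) is called by fib(m+1) and fib(m+2), so
  N(m) = N(m+1) + N(m+2).
fib(0) is called only by fib(2), so N(0) = N(2).
Walk down from m=19:
  N(19)=1, N(18)=1, N(17)=2, N(16)=3, N(15)=5
N(15) = 5


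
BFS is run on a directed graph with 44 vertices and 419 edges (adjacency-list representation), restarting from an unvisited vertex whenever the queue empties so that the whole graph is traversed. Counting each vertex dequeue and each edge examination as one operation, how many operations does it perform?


A full BFS traversal dequeues each vertex exactly once and examines each directed edge exactly once.
V = 44 (vertex processing cost)
E = 419 (edge examination cost)
Total operations proportional to V + E = 44 + 419 = 463


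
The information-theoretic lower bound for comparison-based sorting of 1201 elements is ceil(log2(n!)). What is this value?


A binary decision tree of height h has at most 2^h leaves and needs at least n! of them, so h >= ceil(log2(n!)).
1201! is far too large to multiply out, so use Stirling's series:
  ln(n!) ~ n ln n - n + (1/2) ln(2 pi n) + 1/(12n)  (error below 1/(360 n^3), negligible here)
  ln(1201) = 7.0909098
  n ln n = 1201 * 7.0909098 = 8516.1827
  (1/2) ln(2 pi * 1201) = (1/2) ln(7546.1056) = 4.4644
  1/(12*1201) = 0.0001
  ln(1201!) ~ 8516.1827 - 1201 + 4.4644 + 0.0001 = 7319.6472
Convert to base 2: log2(1201!) = 7319.6472 / ln 2 = 7319.6472 / 0.69314718 = 10560.0187
ceil(10560.0187) = 10561


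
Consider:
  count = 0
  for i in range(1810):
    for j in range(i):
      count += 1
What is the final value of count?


For each i, the inner loop runs i times:
  i=0: inner runs 0 times
  i=1: inner runs 1 time
  i=2: inner runs 2 times
  i=3: inner runs 3 times
  i=4: inner runs 4 times
  i=5: inner runs 5 times
  i=6: inner runs 6 times
  i=7: inner runs 7 times
  ...
Total = 0 + 1 + 2 + ... + 1809 = 1810*(1810-1)/2 = 1637145


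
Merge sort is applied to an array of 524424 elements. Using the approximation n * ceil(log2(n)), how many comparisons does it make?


Merge sort divides the array into halves recursively.
Number of levels = ceil(log2(524424)) = 20
At each level, approximately n = 524424 comparisons are needed for merging.
Total comparisons ~ n * ceil(log2(n)) = 524424 * 20 = 10488480


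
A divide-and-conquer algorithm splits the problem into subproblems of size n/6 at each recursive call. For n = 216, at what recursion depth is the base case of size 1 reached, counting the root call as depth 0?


At each depth, the problem size is divided by 6:
  Depth 0: problem size = 216
  Depth 1: problem size = 36
  Depth 2: problem size = 6
  Depth 3: problem size = 1 (base case)
The base case is reached at depth log_6(216) = 3 (the tree has 4 levels counting depth 0, but the depth asked for is 3).
Recursion depth = 3


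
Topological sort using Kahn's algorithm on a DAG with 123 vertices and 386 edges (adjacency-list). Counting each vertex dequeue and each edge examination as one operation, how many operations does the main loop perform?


Kahn's algorithm:
  1. Compute in-degrees: O(V + E)
  2. Process queue: each vertex dequeued once (O(V))
     each edge examined once (O(E))
Total = V + E = 123 + 386 = 509


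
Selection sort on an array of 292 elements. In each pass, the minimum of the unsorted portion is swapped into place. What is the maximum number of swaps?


Selection sort performs one swap per pass:
  Pass 1: find min in positions 0 to 291, swap with position 0
  Pass 2: find min in positions 1 to 291, swap with position 1
  Pass 3: find min in positions 2 to 291, swap with position 2
  Pass 4: find min in positions 3 to 291, swap with position 3
  Pass 5: find min in positions 4 to 291, swap with position 4
  ... (286 more passes)
Total passes (and swaps) = n - 1 = 292 - 1 = 291


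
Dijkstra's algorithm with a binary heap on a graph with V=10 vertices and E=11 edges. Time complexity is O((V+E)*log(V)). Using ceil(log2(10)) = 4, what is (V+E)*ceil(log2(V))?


Dijkstra with a binary heap: each vertex is extracted once, each edge may relax once.
Each heap operation costs O(log V).
V + E = 10 + 11 = 21
ceil(log2(10)) = 4 (since 2^3 = 8 < 10 <= 16 = 2^4)
Total heap work = (V+E) * ceil(log2(V)) = 21 * 4 = 84


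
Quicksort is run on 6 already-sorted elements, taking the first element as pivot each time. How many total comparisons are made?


Sum of comparisons per partition:
5 + 4 + ... + 1 + 0
= 6 * (6 - 1) / 2
= 6 * 5 / 2
= 15


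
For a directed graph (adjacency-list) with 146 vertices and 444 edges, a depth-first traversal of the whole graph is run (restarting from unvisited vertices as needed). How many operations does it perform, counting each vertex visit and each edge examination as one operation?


A full DFS traversal visits each vertex once and examines each edge once.
V = 146
E = 444
Sum = 146 + 444 = 590


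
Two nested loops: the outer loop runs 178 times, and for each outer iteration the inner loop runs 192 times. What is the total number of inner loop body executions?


Outer loop: 178 iterations
Inner loop: 192 iterations per outer iteration
Total = 178 * 192 = 34176


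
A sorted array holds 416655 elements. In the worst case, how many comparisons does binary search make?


Halving sequence: 416655 -> 208327 -> 104163 -> 52081 -> 26040 -> 13020 -> 6510 -> 3255 -> 1627 -> 813 -> 406 -> 203 -> 101 -> 50 -> 25 -> 12 -> 6 -> 3 -> 1
Number of halvings = 18
Max comparisons = 18 + 1 = 19


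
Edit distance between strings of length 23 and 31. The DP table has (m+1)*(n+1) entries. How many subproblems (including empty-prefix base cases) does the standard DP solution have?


The table includes base cases (empty prefixes).
Rows: (m+1) = 24
Columns: (n+1) = 32
Total = 24 * 32 = 768


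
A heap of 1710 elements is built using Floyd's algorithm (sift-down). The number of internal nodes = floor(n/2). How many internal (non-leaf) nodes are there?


Leaf nodes occupy roughly half the array.
Sift-down is called for each internal node, starting from the last one.
Internal nodes = floor(n/2) = floor(1710/2) = 855


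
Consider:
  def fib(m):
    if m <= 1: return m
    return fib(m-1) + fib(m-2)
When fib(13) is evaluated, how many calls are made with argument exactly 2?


Let N(m) = number of times fib(m) is called while evaluating fib(13).
N(13) = 1 (the initial call).
N(12) = 1 (only fib(13) calls it).
For 1 <= m <= 11: fib(m) is called by fib(m+1) and fib(m+2), so
  N(m) = N(m+1) + N(m+2).
fib(0) is called only by fib(2), so N(0) = N(2).
Walk down from m=13:
  N(13)=1, N(12)=1, N(11)=2, N(10)=3, N(9)=5, N(8)=8, N(7)=13, N(6)=21, N(5)=34, N(4)=55, N(3)=89, N(2)=144
N(2) = 144


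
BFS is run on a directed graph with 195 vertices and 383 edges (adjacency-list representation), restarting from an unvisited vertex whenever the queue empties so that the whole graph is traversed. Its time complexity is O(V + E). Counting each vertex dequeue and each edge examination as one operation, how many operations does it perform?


A full BFS traversal dequeues each vertex exactly once and examines each directed edge exactly once.
V = 195 (vertex processing cost)
E = 383 (edge examination cost)
Total operations proportional to V + E = 195 + 383 = 578


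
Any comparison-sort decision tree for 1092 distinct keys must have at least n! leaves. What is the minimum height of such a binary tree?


A binary decision tree of height h has at most 2^h leaves and needs at least n! of them, so h >= ceil(log2(n!)).
1092! is far too large to multiply out, so use Stirling's series:
  ln(n!) ~ n ln n - n + (1/2) ln(2 pi n) + 1/(12n)  (error below 1/(360 n^3), negligible here)
  ln(1092) = 6.9957662
  n ln n = 1092 * 6.9957662 = 7639.3767
  (1/2) ln(2 pi * 1092) = (1/2) ln(6861.2384) = 4.4168
  1/(12*1092) = 0.0001
  ln(1092!) ~ 7639.3767 - 1092 + 4.4168 + 0.0001 = 6551.7936
Convert to base 2: log2(1092!) = 6551.7936 / ln 2 = 6551.7936 / 0.69314718 = 9452.2401
ceil(9452.2401) = 9453


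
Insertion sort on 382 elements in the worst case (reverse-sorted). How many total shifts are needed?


In the worst case (reverse-sorted), each element shifts past all previous:
  Element 1: 1 shifts
  Element 2: 2 shifts
  Element 3: 3 shifts
  Element 4: 4 shifts
  Element 5: 5 shifts
  ...
  Element 381: 381 shifts
Total = 1 + 2 + ... + 381
= 382*(382-1)/2 = 72771


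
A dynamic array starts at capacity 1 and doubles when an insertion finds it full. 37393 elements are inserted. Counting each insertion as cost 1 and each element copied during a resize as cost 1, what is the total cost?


n = 37393
Insertion costs: 37393
Resizes copy 1, 2, 4, ... up to the largest power of 2 that is <= n-1 = 37392, i.e. 32768.
Copy costs = 1 + 2 + 4 + 8 + 16 + 32 + 64 + 128 + 256 + 512 + 1024 + 2048 + 4096 + 8192 + 16384 + 32768 = 65535
Total = 37393 + 65535 = 102928


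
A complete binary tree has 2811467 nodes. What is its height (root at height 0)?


In a complete binary tree, level k holds nodes 2^k .. 2^(k+1)-1 (1-indexed).
Height = floor(log2(n)) = floor(log2(2811467)) = 21
Check: 2^21 = 2097152 <= 2811467 < 4194304 = 2^22


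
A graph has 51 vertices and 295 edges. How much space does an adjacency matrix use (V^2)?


Adjacency matrix: V x V grid of entries
Space = V^2 = 51^2 = 51 * 51 = 2601


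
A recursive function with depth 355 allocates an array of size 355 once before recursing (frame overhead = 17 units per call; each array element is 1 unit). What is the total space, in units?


Array allocation: 355 units (allocated once)
Stack frames: 355 deep * 17 per frame = 6035 units
Total = 355 + 6035 = 6390


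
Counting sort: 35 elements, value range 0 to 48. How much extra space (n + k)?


n = 35 (output array)
k = 49 (count array for 49 distinct values)
Extra space = 35 + 49 = 84


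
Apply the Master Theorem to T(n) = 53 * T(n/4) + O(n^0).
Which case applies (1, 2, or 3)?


The Master Theorem: T(n) = a*T(n/b) + O(n^c)
  a = 53, b = 4, c = 0
log_b(a) = log_4(53) ~ 2.864
Compare b^c with a: 4^0 = 1 < 53, so c < log_b(a).
Since c < log_b(a), Case 1 applies.
T(n) = O(n^(log_4 53)) ~ O(n^2.864)
Master Theorem case = 1


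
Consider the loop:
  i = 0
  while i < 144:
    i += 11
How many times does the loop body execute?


Starting at i = 0, each iteration adds 11.
Iterations until i >= 144:
  Iteration 1: i = 0 -> i = 11
  Iteration 2: i = 11 -> i = 22
  Iteration 3: i = 22 -> i = 33
  Iteration 4: i = 33 -> i = 44
  Iteration 5: i = 44 -> i = 55
  Iteration 6: i = 55 -> i = 66
  Iteration 7: i = 66 -> i = 77
  Iteration 8: i = 77 -> i = 88
  ... continuing ...
Total iterations = ceil(144/11) = 14


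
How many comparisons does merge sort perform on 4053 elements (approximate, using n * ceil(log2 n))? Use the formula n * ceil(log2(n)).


Recursion depth: ceil(log2(4053)) = 12
Each recursion level merges n = 4053 elements
Total = 4053 * 12 = 48636


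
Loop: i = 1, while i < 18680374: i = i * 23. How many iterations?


i multiplies by 23 each step:
i = 1 -> 23 -> 529 -> 12167 -> 279841 -> 6436343 -> 148035889 (stop)
Iterations = ceil(log_23(18680374)) = 6


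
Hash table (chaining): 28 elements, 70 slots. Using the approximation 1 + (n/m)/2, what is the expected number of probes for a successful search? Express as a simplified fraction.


Computing expected probes:
alpha = 28/70
= 1 + alpha/2
= 1 + 28/(2*70)
= (2*70 + 28) / (2*70)
= 168/140 = 6/5


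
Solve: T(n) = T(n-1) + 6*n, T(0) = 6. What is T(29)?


Expanding the recurrence:
T(29) = T(28) + 6*29
       = T(27) + 6*28 + 6*29
       ...
       = T(0) + 6*(1 + 2 + ... + 29)
       = 6 + 6 * 29*30/2
       = 6 + 6 * 435
       = 6 + 2610 = 2616


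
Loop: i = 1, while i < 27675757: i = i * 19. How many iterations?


i multiplies by 19 each step:
i = 1 -> 19 -> 361 -> 6859 -> 130321 -> 2476099 -> 47045881 (stop)
Iterations = ceil(log_19(27675757)) = 6


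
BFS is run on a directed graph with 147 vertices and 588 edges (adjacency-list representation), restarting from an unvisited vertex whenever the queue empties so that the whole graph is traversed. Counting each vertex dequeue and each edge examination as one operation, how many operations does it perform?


A full BFS traversal dequeues each vertex exactly once and examines each directed edge exactly once.
V = 147 (vertex processing cost)
E = 588 (edge examination cost)
Total operations proportional to V + E = 147 + 588 = 735


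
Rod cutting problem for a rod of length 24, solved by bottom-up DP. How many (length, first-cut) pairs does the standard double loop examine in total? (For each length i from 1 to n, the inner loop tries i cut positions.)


For each subproblem length i = 1..24, the inner loop considers i possible first cuts.
Total = 1 + 2 + ... + 24
= 24*(24+1)/2
= 24*25/2 = 300


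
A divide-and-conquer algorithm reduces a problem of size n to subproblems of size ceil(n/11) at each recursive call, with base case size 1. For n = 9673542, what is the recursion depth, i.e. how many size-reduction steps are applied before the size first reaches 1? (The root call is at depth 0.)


Each step divides the size by 11 (rounding up); after k steps the size is ceil(n/11^k), which equals 1 exactly when 11^k >= n.
So the depth is the smallest k with 11^k >= 9673542, i.e. ceil(log_11(9673542)).
11^6 = 1771561 < 9673542 <= 19487171 = 11^7
Recursion depth = 7


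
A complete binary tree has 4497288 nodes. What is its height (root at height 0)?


In a complete binary tree, level k holds nodes 2^k .. 2^(k+1)-1 (1-indexed).
Height = floor(log2(n)) = floor(log2(4497288)) = 22
Check: 2^22 = 4194304 <= 4497288 < 8388608 = 2^23


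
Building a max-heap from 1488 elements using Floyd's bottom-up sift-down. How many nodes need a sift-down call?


In a heap of 1488 elements (0-indexed array):
  Last element index: 1487
  Parent of last element: floor((1487 - 1) / 2) = 743
  Internal nodes: indices 0 to 743
  Count = floor(1488/2) = 744


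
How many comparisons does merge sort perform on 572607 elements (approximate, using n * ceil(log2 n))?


Recursion depth: ceil(log2(572607)) = 20
Each recursion level merges n = 572607 elements
Total = 572607 * 20 = 11452140


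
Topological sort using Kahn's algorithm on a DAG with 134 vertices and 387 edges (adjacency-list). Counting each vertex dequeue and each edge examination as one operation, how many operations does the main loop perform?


Kahn's algorithm:
  1. Compute in-degrees: O(V + E)
  2. Process queue: each vertex dequeued once (O(V))
     each edge examined once (O(E))
Total = V + E = 134 + 387 = 521


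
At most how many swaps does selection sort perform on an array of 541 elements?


Each of the 540 passes places one element in its final position.
Pass 1: swap minimum into position 0
Pass 2: swap minimum of remaining into position 1
...
Pass 540: last two elements, one swap
Maximum swaps = 541 - 1 = 540


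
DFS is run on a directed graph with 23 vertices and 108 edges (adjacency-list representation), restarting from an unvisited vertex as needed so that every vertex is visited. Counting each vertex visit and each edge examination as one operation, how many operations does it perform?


A full DFS traversal processes each vertex exactly once (push/pop on stack).
Each directed edge is examined once.
V = 23, E = 108
V + E = 131


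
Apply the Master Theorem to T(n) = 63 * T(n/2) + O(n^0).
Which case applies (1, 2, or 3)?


The Master Theorem: T(n) = a*T(n/b) + O(n^c)
  a = 63, b = 2, c = 0
log_b(a) = log_2(63) ~ 5.977
Compare b^c with a: 2^0 = 1 < 63, so c < log_b(a).
Since c < log_b(a), Case 1 applies.
T(n) = O(n^(log_2 63)) ~ O(n^5.977)
Master Theorem case = 1


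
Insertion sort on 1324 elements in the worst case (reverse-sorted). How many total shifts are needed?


In the worst case (reverse-sorted), each element shifts past all previous:
  Element 1: 1 shifts
  Element 2: 2 shifts
  Element 3: 3 shifts
  Element 4: 4 shifts
  Element 5: 5 shifts
  ...
  Element 1323: 1323 shifts
Total = 1 + 2 + ... + 1323
= 1324*(1324-1)/2 = 875826


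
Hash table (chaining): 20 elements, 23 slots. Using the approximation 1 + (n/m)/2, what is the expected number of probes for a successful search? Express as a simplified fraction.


Computing expected probes:
alpha = 20/23
= 1 + alpha/2
= 1 + 20/(2*23)
= (2*23 + 20) / (2*23)
= 66/46 = 33/23


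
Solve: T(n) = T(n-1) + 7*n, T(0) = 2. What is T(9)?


Expanding the recurrence:
T(9) = T(8) + 7*9
       = T(7) + 7*8 + 7*9
       ...
       = T(0) + 7*(1 + 2 + ... + 9)
       = 2 + 7 * 9*10/2
       = 2 + 7 * 45
       = 2 + 315 = 317


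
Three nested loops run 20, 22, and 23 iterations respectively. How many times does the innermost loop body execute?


Loop 1 (outermost): 20 iterations
Loop 2 (middle): 22 iterations per outer
Loop 3 (innermost): 23 iterations per middle
Total = 20 * 22 * 23 = 10120


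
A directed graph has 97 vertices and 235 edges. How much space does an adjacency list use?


Adjacency list: one list head per vertex + one entry per edge
Vertex heads: 97
Edge entries: 235
Total = 97 + 235 = 332


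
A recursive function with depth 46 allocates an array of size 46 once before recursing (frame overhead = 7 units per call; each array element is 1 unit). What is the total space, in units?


Array allocation: 46 units (allocated once)
Stack frames: 46 deep * 7 per frame = 322 units
Total = 46 + 322 = 368


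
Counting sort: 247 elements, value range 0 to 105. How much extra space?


n = 247 (output array)
k = 106 (count array for 106 distinct values)
Extra space = 247 + 106 = 353


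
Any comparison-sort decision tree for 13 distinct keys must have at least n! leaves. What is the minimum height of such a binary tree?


A binary decision tree of height h has at most 2^h leaves and needs at least n! of them, so h >= ceil(log2(n!)).
Compute 13! as a running product:
  x2 = 2, x3 = 6, x4 = 24, x5 = 120
  x6 = 720, x7 = 5040, x8 = 40320, x9 = 362880
  x10 = 3628800, x11 = 39916800, x12 = 479001600, x13 = 6227020800
13! = 6227020800
Bracket between powers of 2:
  2^32 = 4294967296 < 6227020800 <= 8589934592 = 2^33
So ceil(log2(13!)) = 33


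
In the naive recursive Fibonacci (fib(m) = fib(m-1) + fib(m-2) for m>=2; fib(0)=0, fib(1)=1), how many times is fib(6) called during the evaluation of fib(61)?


Let N(m) = number of times fib(m) is called while evaluating fib(61).
N(61) = 1 (the initial call).
N(60) = 1 (only fib(61) calls it).
For 1 <= m <= 59: fib(m) is called by fib(m+1) and fib(m+2), so
  N(m) = N(m+1) + N(m+2).
fib(0) is called only by fib(2), so N(0) = N(2).
Walk down from m=61:
  N(61)=1, N(60)=1, N(59)=2, N(58)=3, N(57)=5, N(56)=8, N(55)=13, N(54)=21, N(53)=34, N(52)=55, N(51)=89, N(50)=144, N(49)=233, N(48)=377, N(47)=610, N(46)=987, N(45)=1597, N(44)=2584, N(43)=4181, N(42)=6765, N(41)=10946, N(40)=17711, N(39)=28657, N(38)=46368, N(37)=75025, N(36)=121393, N(35)=196418, N(34)=317811, N(33)=514229, N(32)=832040, N(31)=1346269, N(30)=2178309, N(29)=3524578, N(28)=5702887, N(27)=9227465, N(26)=14930352, N(25)=24157817, N(24)=39088169, N(23)=63245986, N(22)=102334155, N(21)=165580141, N(20)=267914296, N(19)=433494437, N(18)=701408733, N(17)=1134903170, N(16)=1836311903, N(15)=2971215073, N(14)=4807526976, N(13)=7778742049, N(12)=12586269025, N(11)=20365011074, N(10)=32951280099, N(9)=53316291173, N(8)=86267571272, N(7)=139583862445, N(6)=225851433717
N(6) = 225851433717


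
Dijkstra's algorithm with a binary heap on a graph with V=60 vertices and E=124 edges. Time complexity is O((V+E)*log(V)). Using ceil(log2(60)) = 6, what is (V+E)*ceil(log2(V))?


Dijkstra with a binary heap: each vertex is extracted once, each edge may relax once.
Each heap operation costs O(log V).
V + E = 60 + 124 = 184
ceil(log2(60)) = 6 (since 2^5 = 32 < 60 <= 64 = 2^6)
Total heap work = (V+E) * ceil(log2(V)) = 184 * 6 = 1104


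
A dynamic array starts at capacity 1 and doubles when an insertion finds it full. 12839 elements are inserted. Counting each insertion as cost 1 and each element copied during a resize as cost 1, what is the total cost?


n = 12839
Insertion costs: 12839
Resizes copy 1, 2, 4, ... up to the largest power of 2 that is <= n-1 = 12838, i.e. 8192.
Copy costs = 1 + 2 + 4 + 8 + 16 + 32 + 64 + 128 + 256 + 512 + 1024 + 2048 + 4096 + 8192 = 16383
Total = 12839 + 16383 = 29222


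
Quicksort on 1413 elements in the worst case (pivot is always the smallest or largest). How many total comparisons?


In the worst case, each partition step picks the worst pivot:
  Partition 1: 1412 comparisons (n-1 elements to compare)
  Partition 2: 1411 comparisons
  Partition 3: 1410 comparisons
  Partition 4: 1409 comparisons
  Partition 5: 1408 comparisons
  ...
  Last partition: 0 comparisons
Total = (n-1) + (n-2) + ... + 1 + 0 = n*(n-1)/2
= 1413*1412/2 = 997578


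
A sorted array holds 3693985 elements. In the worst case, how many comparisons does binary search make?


Halving sequence: 3693985 -> 1846992 -> 923496 -> 461748 -> 230874 -> 115437 -> 57718 -> 28859 -> 14429 -> 7214 -> 3607 -> 1803 -> 901 -> 450 -> 225 -> 112 -> 56 -> 28 -> 14 -> 7 -> 3 -> 1
Number of halvings = 21
Max comparisons = 21 + 1 = 22


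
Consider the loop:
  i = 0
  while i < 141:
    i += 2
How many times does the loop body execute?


Starting at i = 0, each iteration adds 2.
Iterations until i >= 141:
  Iteration 1: i = 0 -> i = 2
  Iteration 2: i = 2 -> i = 4
  Iteration 3: i = 4 -> i = 6
  Iteration 4: i = 6 -> i = 8
  Iteration 5: i = 8 -> i = 10
  Iteration 6: i = 10 -> i = 12
  Iteration 7: i = 12 -> i = 14
  Iteration 8: i = 14 -> i = 16
  ... continuing ...
Total iterations = ceil(141/2) = 71


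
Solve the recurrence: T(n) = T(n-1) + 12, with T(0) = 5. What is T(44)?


Unrolling the recurrence:
T(44) = T(43) + 12
       = T(42) + 12 + 12
       = T(41) + 12*3
       ...
       = T(0) + 12*44
       = 5 + 528 = 533


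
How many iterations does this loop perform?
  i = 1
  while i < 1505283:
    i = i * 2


The loop variable doubles each iteration:
i = 1 -> 2 -> 4 -> 8 -> 16 -> 32 -> 64 -> 128 -> 256 -> 512 -> 1024 -> 2048 -> 4096 -> 8192 -> 16384 -> 32768 -> 65536 -> 131072 -> 262144 -> 524288 -> 1048576 -> 2097152 (stop, 2097152 >= 1505283)
Number of doublings = ceil(log2(1505283)) = 21


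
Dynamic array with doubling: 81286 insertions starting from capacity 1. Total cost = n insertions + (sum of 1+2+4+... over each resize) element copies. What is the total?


n = 81286
Insertion costs: 81286
Resizes copy 1, 2, 4, ... up to the largest power of 2 that is <= n-1 = 81285, i.e. 65536.
Copy costs = 1 + 2 + 4 + 8 + 16 + 32 + 64 + 128 + 256 + 512 + 1024 + 2048 + 4096 + 8192 + 16384 + 32768 + 65536 = 131071
Total = 81286 + 131071 = 212357


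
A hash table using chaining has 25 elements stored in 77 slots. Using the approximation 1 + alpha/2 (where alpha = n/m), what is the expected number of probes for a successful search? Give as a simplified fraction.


Load factor alpha = n/m = 25/77
Expected probes = 1 + alpha/2 = 1 + 25/(2*77)
= 1 + 25/154
= 154/154 + 25/154
= 179/154


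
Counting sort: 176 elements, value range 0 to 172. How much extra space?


n = 176 (output array)
k = 173 (count array for 173 distinct values)
Extra space = 176 + 173 = 349


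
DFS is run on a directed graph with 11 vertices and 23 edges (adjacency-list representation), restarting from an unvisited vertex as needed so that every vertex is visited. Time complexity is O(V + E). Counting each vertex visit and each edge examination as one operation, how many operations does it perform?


A full DFS traversal processes each vertex exactly once (push/pop on stack).
Each directed edge is examined once.
V = 11, E = 23
V + E = 34


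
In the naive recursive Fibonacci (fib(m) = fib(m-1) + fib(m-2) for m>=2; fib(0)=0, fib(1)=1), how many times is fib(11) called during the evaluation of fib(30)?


Let N(m) = number of times fib(m) is called while evaluating fib(30).
N(30) = 1 (the initial call).
N(29) = 1 (only fib(30) calls it).
For 1 <= m <= 28: fib(m) is called by fib(m+1) and fib(m+2), so
  N(m) = N(m+1) + N(m+2).
fib(0) is called only by fib(2), so N(0) = N(2).
Walk down from m=30:
  N(30)=1, N(29)=1, N(28)=2, N(27)=3, N(26)=5, N(25)=8, N(24)=13, N(23)=21, N(22)=34, N(21)=55, N(20)=89, N(19)=144, N(18)=233, N(17)=377, N(16)=610, N(15)=987, N(14)=1597, N(13)=2584, N(12)=4181, N(11)=6765
N(11) = 6765


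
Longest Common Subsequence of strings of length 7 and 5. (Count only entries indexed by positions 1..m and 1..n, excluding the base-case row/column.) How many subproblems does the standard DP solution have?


DP table indexed by positions in both strings.
First string: 7 positions
Second string: 5 positions
Total = 7 * 5 = 35


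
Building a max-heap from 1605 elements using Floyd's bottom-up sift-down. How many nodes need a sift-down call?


In a heap of 1605 elements (0-indexed array):
  Last element index: 1604
  Parent of last element: floor((1604 - 1) / 2) = 801
  Internal nodes: indices 0 to 801
  Count = floor(1605/2) = 802
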